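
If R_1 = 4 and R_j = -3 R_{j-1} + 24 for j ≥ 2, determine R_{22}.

20920706412

The fixed point is 24/(1 + 3) = 6, so R_j - 6 = -3(R_{j-1} - 6).
Hence R_j = -2·(-3)^{j-1} + 6.
R_{22} = -2·(-3)^{21} + 6 = -2·-10460353203 + 6 = 20920706412.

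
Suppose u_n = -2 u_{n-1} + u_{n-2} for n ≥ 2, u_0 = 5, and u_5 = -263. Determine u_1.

-7

Let u_1 = x.
u_2 = 5 - 2x
u_3 = -10 + 5x
u_4 = 25 - 12x
u_5 = -60 + 29x
So -60 + 29x = -263, giving x = -7.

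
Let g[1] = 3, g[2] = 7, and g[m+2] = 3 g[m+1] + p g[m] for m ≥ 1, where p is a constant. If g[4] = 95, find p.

g[3] = 21 + 3p
g[4] = 63 + 16p
So 63 + 16p = 95, giving p = 2.

2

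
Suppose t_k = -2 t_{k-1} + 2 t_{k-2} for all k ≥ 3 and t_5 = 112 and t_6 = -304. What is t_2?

-4

Rearranging, t_{k-2} = (t_k + 2 t_{k-1}) / 2.
t_4 = (-304 + 2·112) / 2 = -80/2 = -40
t_3 = (112 + 2·(-40)) / 2 = 32/2 = 16
t_2 = (-40 + 2·16) / 2 = -8/2 = -4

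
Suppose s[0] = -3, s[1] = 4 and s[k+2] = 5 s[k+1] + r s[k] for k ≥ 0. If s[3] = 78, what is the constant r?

2

s[2] = 20 - 3r
s[3] = 100 - 11r
So 100 - 11r = 78, giving r = 2.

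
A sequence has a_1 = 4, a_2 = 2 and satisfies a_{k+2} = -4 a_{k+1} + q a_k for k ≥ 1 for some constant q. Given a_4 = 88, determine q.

-4

a_3 = -8 + 4q
a_4 = 32 - 14q
So 32 - 14q = 88, giving q = -4.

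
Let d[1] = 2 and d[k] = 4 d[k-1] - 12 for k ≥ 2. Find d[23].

The fixed point is -12/(1 - 4) = 4, so d[k] - 4 = 4(d[k-1] - 4).
Hence d[k] = -2·4^{k-1} + 4.
d[23] = -2·4^{22} + 4 = -2·17592186044416 + 4 = -35184372088828.

-35184372088828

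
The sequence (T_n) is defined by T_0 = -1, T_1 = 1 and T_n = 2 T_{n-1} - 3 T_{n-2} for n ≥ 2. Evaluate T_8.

95

T_2 = 2(1) - 3(-1) = 5
T_3 = 2(5) - 3(1) = 7
T_4 = 2(7) - 3(5) = -1
T_5 = 2(-1) - 3(7) = -23
T_6 = 2(-23) - 3(-1) = -43
T_7 = 2(-43) - 3(-23) = -17
T_8 = 2(-17) - 3(-43) = 95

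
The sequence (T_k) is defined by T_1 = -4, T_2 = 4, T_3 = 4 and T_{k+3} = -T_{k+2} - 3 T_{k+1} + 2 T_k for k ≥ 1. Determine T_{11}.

T_4 = -4 - 3*4 + 2*(-4) = -24
T_5 = -(-24) - 3*4 + 2*4 = 20
T_6 = -20 - 3*(-24) + 2*4 = 60
T_7 = -60 - 3*20 + 2*(-24) = -168
T_8 = -(-168) - 3*60 + 2*20 = 28
T_9 = -28 - 3*(-168) + 2*60 = 596
T_{10} = -596 - 3*28 + 2*(-168) = -1016
T_{11} = -(-1016) - 3*596 + 2*28 = -716

-716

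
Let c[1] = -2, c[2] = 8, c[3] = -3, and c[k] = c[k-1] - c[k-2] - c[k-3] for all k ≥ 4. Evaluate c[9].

c[4] = (-3) - 8 - (-2) = -9
c[5] = (-9) - (-3) - 8 = -14
c[6] = (-14) - (-9) - (-3) = -2
c[7] = (-2) - (-14) - (-9) = 21
c[8] = 21 - (-2) - (-14) = 37
c[9] = 37 - 21 - (-2) = 18

18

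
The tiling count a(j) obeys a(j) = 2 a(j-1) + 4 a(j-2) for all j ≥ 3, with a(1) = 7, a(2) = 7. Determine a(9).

42112

a(3) = 2(7) + 4(7) = 42
a(4) = 2(42) + 4(7) = 112
a(5) = 2(112) + 4(42) = 392
a(6) = 2(392) + 4(112) = 1232
a(7) = 2(1232) + 4(392) = 4032
a(8) = 2(4032) + 4(1232) = 12992
a(9) = 2(12992) + 4(4032) = 42112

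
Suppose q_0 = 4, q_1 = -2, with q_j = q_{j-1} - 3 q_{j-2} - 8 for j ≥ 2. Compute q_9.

q_2 = (-2) - 3·4 - 8 = -22
q_3 = (-22) - 3·(-2) - 8 = -24
q_4 = (-24) - 3·(-22) - 8 = 34
q_5 = 34 - 3·(-24) - 8 = 98
q_6 = 98 - 3·34 - 8 = -12
q_7 = (-12) - 3·98 - 8 = -314
q_8 = (-314) - 3·(-12) - 8 = -286
q_9 = (-286) - 3·(-314) - 8 = 648

648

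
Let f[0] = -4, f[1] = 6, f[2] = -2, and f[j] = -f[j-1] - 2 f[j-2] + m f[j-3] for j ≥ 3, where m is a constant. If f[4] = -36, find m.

f[3] = -10 - 4m
f[4] = 14 + 10m
So 14 + 10m = -36, giving m = -5.

-5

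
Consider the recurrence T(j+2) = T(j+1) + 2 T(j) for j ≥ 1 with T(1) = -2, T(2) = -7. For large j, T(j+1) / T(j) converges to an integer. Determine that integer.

2

The characteristic equation is r^2 - r - 2 = 0, which factors as (r - 2)(r + 1) = 0.
So the roots are 2 and -1. Since |2| > |-1| and the coefficient of 2^j is non-zero, the ratio tends to 2.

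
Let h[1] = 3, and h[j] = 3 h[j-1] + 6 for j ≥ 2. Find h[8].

13119

h[2] = 3(3) + 6 = 15
h[3] = 3(15) + 6 = 51
h[4] = 3(51) + 6 = 159
h[5] = 3(159) + 6 = 483
h[6] = 3(483) + 6 = 1455
h[7] = 3(1455) + 6 = 4371
h[8] = 3(4371) + 6 = 13119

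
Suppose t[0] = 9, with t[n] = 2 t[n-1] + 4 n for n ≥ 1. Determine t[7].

t[1] = 2*9 + 4 = 22
t[2] = 2*22 + 8 = 52
t[3] = 2*52 + 12 = 116
t[4] = 2*116 + 16 = 248
t[5] = 2*248 + 20 = 516
t[6] = 2*516 + 24 = 1056
t[7] = 2*1056 + 28 = 2140

2140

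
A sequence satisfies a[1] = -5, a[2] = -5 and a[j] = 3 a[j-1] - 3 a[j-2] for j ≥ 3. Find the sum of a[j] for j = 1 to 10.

a[3] = 3(-5) - 3(-5) = 0
a[4] = 3(0) - 3(-5) = 15
a[5] = 3(15) - 3(0) = 45
a[6] = 3(45) - 3(15) = 90
a[7] = 3(90) - 3(45) = 135
a[8] = 3(135) - 3(90) = 135
a[9] = 3(135) - 3(135) = 0
a[10] = 3(0) - 3(135) = -405
Sum = (-5) + (-5) + 0 + 15 + 45 + 90 + 135 + 135 + 0 + (-405) = 5

5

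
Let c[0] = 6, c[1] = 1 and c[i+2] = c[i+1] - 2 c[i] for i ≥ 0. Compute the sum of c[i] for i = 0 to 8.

-96

c[2] = 1 - 2·6 = -11
c[3] = (-11) - 2·1 = -13
c[4] = (-13) - 2·(-11) = 9
c[5] = 9 - 2·(-13) = 35
c[6] = 35 - 2·9 = 17
c[7] = 17 - 2·35 = -53
c[8] = (-53) - 2·17 = -87
Sum = 6 + 1 + (-11) + (-13) + 9 + 35 + 17 + (-53) + (-87) = -96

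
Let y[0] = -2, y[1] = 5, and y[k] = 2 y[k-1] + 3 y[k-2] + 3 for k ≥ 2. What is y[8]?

7378

y[2] = 2·5 + 3·(-2) + 3 = 7
y[3] = 2·7 + 3·5 + 3 = 32
y[4] = 2·32 + 3·7 + 3 = 88
y[5] = 2·88 + 3·32 + 3 = 275
y[6] = 2·275 + 3·88 + 3 = 817
y[7] = 2·817 + 3·275 + 3 = 2462
y[8] = 2·2462 + 3·817 + 3 = 7378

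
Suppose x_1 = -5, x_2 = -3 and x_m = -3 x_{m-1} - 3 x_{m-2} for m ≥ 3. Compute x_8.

x_3 = -3·(-3) - 3·(-5) = 24
x_4 = -3·24 - 3·(-3) = -63
x_5 = -3·(-63) - 3·24 = 117
x_6 = -3·117 - 3·(-63) = -162
x_7 = -3·(-162) - 3·117 = 135
x_8 = -3·135 - 3·(-162) = 81

81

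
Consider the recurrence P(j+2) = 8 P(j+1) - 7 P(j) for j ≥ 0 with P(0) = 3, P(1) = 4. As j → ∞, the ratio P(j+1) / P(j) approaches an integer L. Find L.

7

The characteristic equation is r^2 - 8r + 7 = 0, which factors as (r - 7)(r - 1) = 0.
So the roots are 7 and 1. Since |7| > |1| and the coefficient of 7^j is non-zero, the ratio tends to 7.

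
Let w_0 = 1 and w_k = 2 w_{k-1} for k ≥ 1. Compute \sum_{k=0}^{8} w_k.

511

w_1 = 2(1) = 2
w_2 = 2(2) = 4
w_3 = 2(4) = 8
w_4 = 2(8) = 16
w_5 = 2(16) = 32
w_6 = 2(32) = 64
w_7 = 2(64) = 128
w_8 = 2(128) = 256
Sum = 1 + 2 + 4 + 8 + 16 + 32 + 64 + 128 + 256 = 511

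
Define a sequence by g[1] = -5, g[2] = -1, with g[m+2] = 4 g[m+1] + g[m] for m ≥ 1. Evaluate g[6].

g[3] = 4(-1) + (-5) = -9
g[4] = 4(-9) + (-1) = -37
g[5] = 4(-37) + (-9) = -157
g[6] = 4(-157) + (-37) = -665

-665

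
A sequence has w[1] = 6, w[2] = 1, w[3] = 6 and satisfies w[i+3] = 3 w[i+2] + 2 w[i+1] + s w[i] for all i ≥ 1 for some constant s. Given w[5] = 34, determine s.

w[4] = 20 + 6s
w[5] = 72 + 19s
So 72 + 19s = 34, giving s = -2.

-2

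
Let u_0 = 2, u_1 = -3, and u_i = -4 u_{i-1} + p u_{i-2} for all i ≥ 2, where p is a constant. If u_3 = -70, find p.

u_2 = 12 + 2p
u_3 = -48 - 11p
So -48 - 11p = -70, giving p = 2.

2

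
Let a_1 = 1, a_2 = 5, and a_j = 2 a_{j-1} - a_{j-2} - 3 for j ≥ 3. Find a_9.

-51

a_3 = 2·5 - 1 - 3 = 6
a_4 = 2·6 - 5 - 3 = 4
a_5 = 2·4 - 6 - 3 = -1
a_6 = 2·(-1) - 4 - 3 = -9
a_7 = 2·(-9) - (-1) - 3 = -20
a_8 = 2·(-20) - (-9) - 3 = -34
a_9 = 2·(-34) - (-20) - 3 = -51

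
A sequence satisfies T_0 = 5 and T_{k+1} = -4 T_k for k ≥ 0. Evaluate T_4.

1280

T_1 = -4*5 = -20
T_2 = -4*(-20) = 80
T_3 = -4*80 = -320
T_4 = -4*(-320) = 1280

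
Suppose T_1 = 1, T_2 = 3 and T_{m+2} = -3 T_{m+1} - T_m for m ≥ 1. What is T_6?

186

T_3 = -3(3) - 1 = -10
T_4 = -3(-10) - 3 = 27
T_5 = -3(27) - (-10) = -71
T_6 = -3(-71) - 27 = 186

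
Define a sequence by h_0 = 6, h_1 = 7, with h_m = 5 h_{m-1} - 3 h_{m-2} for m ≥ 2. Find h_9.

394912

h_2 = 5(7) - 3(6) = 17
h_3 = 5(17) - 3(7) = 64
h_4 = 5(64) - 3(17) = 269
h_5 = 5(269) - 3(64) = 1153
h_6 = 5(1153) - 3(269) = 4958
h_7 = 5(4958) - 3(1153) = 21331
h_8 = 5(21331) - 3(4958) = 91781
h_9 = 5(91781) - 3(21331) = 394912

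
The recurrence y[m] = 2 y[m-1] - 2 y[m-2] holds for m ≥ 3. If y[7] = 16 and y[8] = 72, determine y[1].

Rearranging, y[m-2] = (y[m] - 2 y[m-1]) / -2.
y[6] = (72 - 2*16) / -2 = 40/-2 = -20
y[5] = (16 - 2*(-20)) / -2 = 56/-2 = -28
y[4] = (-20 - 2*(-28)) / -2 = 36/-2 = -18
y[3] = (-28 - 2*(-18)) / -2 = 8/-2 = -4
y[2] = (-18 - 2*(-4)) / -2 = -10/-2 = 5
y[1] = (-4 - 2*5) / -2 = -14/-2 = 7

7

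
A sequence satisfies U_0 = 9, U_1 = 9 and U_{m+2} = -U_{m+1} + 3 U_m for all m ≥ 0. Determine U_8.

U_2 = -9 + 3·9 = 18
U_3 = -18 + 3·9 = 9
U_4 = -9 + 3·18 = 45
U_5 = -45 + 3·9 = -18
U_6 = -(-18) + 3·45 = 153
U_7 = -153 + 3·(-18) = -207
U_8 = -(-207) + 3·153 = 666

666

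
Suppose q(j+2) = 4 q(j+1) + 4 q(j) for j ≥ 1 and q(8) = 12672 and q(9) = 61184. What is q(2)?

Rearranging, q(j-2) = (q(j) - 4 q(j-1)) / 4.
q(7) = (61184 - 4·12672) / 4 = 10496/4 = 2624
q(6) = (12672 - 4·2624) / 4 = 2176/4 = 544
q(5) = (2624 - 4·544) / 4 = 448/4 = 112
q(4) = (544 - 4·112) / 4 = 96/4 = 24
q(3) = (112 - 4·24) / 4 = 16/4 = 4
q(2) = (24 - 4·4) / 4 = 8/4 = 2

2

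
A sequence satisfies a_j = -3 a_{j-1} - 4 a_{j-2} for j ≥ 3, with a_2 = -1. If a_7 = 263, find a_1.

7

Let a_1 = w.
a_3 = 3 - 4w
a_4 = -5 + 12w
a_5 = 3 - 20w
a_6 = 11 + 12w
a_7 = -45 + 44w
So -45 + 44w = 263, giving w = 7.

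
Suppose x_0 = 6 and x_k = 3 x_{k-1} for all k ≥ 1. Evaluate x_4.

486

x_1 = 3*6 = 18
x_2 = 3*18 = 54
x_3 = 3*54 = 162
x_4 = 3*162 = 486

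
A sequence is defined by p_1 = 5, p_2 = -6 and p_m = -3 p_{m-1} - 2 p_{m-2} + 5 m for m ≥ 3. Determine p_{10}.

-2776

p_3 = -3*(-6) - 2*5 + 15 = 23
p_4 = -3*23 - 2*(-6) + 20 = -37
p_5 = -3*(-37) - 2*23 + 25 = 90
p_6 = -3*90 - 2*(-37) + 30 = -166
p_7 = -3*(-166) - 2*90 + 35 = 353
p_8 = -3*353 - 2*(-166) + 40 = -687
p_9 = -3*(-687) - 2*353 + 45 = 1400
p_{10} = -3*1400 - 2*(-687) + 50 = -2776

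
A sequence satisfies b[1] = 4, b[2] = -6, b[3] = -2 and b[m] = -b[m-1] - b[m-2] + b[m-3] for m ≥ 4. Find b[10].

50

b[4] = -(-2) - (-6) + 4 = 12
b[5] = -12 - (-2) + (-6) = -16
b[6] = -(-16) - 12 + (-2) = 2
b[7] = -2 - (-16) + 12 = 26
b[8] = -26 - 2 + (-16) = -44
b[9] = -(-44) - 26 + 2 = 20
b[10] = -20 - (-44) + 26 = 50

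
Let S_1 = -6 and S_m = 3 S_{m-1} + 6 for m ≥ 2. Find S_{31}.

-617673396283950

The fixed point is 6/(1 - 3) = -3, so S_m + 3 = 3(S_{m-1} + 3).
Hence S_m = -3·3^{m-1} - 3.
S_{31} = -3·3^{30} - 3 = -3·205891132094649 - 3 = -617673396283950.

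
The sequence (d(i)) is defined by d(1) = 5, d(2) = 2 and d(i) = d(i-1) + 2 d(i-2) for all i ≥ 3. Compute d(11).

d(3) = 2 + 2*5 = 12
d(4) = 12 + 2*2 = 16
d(5) = 16 + 2*12 = 40
d(6) = 40 + 2*16 = 72
d(7) = 72 + 2*40 = 152
d(8) = 152 + 2*72 = 296
d(9) = 296 + 2*152 = 600
d(10) = 600 + 2*296 = 1192
d(11) = 1192 + 2*600 = 2392

2392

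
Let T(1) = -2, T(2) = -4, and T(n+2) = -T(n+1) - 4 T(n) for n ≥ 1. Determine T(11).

T(3) = -(-4) - 4*(-2) = 12
T(4) = -12 - 4*(-4) = 4
T(5) = -4 - 4*12 = -52
T(6) = -(-52) - 4*4 = 36
T(7) = -36 - 4*(-52) = 172
T(8) = -172 - 4*36 = -316
T(9) = -(-316) - 4*172 = -372
T(10) = -(-372) - 4*(-316) = 1636
T(11) = -1636 - 4*(-372) = -148

-148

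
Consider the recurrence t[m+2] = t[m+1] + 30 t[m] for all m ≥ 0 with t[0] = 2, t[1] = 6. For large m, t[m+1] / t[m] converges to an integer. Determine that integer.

The characteristic equation is r^2 - r - 30 = 0, which factors as (r - 6)(r + 5) = 0.
So the roots are 6 and -5. Since |6| > |-5| and the coefficient of 6^m is non-zero, the ratio tends to 6.

6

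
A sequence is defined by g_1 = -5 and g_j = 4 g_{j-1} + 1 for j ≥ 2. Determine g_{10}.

g_2 = 4*(-5) + 1 = -19
g_3 = 4*(-19) + 1 = -75
g_4 = 4*(-75) + 1 = -299
g_5 = 4*(-299) + 1 = -1195
g_6 = 4*(-1195) + 1 = -4779
g_7 = 4*(-4779) + 1 = -19115
g_8 = 4*(-19115) + 1 = -76459
g_9 = 4*(-76459) + 1 = -305835
g_{10} = 4*(-305835) + 1 = -1223339

-1223339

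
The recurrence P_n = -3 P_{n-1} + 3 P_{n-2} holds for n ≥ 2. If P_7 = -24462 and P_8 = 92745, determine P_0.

5

Rearranging, P_{n-2} = (P_n + 3 P_{n-1}) / 3.
P_6 = (92745 + 3*(-24462)) / 3 = 19359/3 = 6453
P_5 = (-24462 + 3*6453) / 3 = -5103/3 = -1701
P_4 = (6453 + 3*(-1701)) / 3 = 1350/3 = 450
P_3 = (-1701 + 3*450) / 3 = -351/3 = -117
P_2 = (450 + 3*(-117)) / 3 = 99/3 = 33
P_1 = (-117 + 3*33) / 3 = -18/3 = -6
P_0 = (33 + 3*(-6)) / 3 = 15/3 = 5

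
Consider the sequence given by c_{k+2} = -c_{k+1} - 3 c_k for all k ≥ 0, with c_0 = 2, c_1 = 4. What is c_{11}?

1198

c_2 = -4 - 3(2) = -10
c_3 = -(-10) - 3(4) = -2
c_4 = -(-2) - 3(-10) = 32
c_5 = -32 - 3(-2) = -26
c_6 = -(-26) - 3(32) = -70
c_7 = -(-70) - 3(-26) = 148
c_8 = -148 - 3(-70) = 62
c_9 = -62 - 3(148) = -506
c_{10} = -(-506) - 3(62) = 320
c_{11} = -320 - 3(-506) = 1198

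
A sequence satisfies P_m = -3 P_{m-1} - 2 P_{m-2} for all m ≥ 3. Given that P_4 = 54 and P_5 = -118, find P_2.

6

Rearranging, P_{m-2} = (P_m + 3 P_{m-1}) / -2.
P_3 = (-118 + 3(54)) / -2 = 44/-2 = -22
P_2 = (54 + 3(-22)) / -2 = -12/-2 = 6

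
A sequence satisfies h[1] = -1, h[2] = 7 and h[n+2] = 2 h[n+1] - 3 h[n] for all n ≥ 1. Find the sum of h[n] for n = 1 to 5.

11

h[3] = 2·7 - 3·(-1) = 17
h[4] = 2·17 - 3·7 = 13
h[5] = 2·13 - 3·17 = -25
Sum = (-1) + 7 + 17 + 13 + (-25) = 11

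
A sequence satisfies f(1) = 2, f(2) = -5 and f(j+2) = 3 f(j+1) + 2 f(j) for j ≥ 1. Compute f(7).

-1919

f(3) = 3·(-5) + 2·2 = -11
f(4) = 3·(-11) + 2·(-5) = -43
f(5) = 3·(-43) + 2·(-11) = -151
f(6) = 3·(-151) + 2·(-43) = -539
f(7) = 3·(-539) + 2·(-151) = -1919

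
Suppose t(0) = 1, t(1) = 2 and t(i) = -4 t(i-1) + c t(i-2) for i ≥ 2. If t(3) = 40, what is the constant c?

t(2) = -8 + c
t(3) = 32 - 2c
So 32 - 2c = 40, giving c = -4.

-4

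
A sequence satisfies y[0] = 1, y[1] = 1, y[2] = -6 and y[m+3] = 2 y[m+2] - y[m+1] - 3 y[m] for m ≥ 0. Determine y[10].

124

y[3] = 2(-6) - 1 - 3(1) = -16
y[4] = 2(-16) - (-6) - 3(1) = -29
y[5] = 2(-29) - (-16) - 3(-6) = -24
y[6] = 2(-24) - (-29) - 3(-16) = 29
y[7] = 2(29) - (-24) - 3(-29) = 169
y[8] = 2(169) - 29 - 3(-24) = 381
y[9] = 2(381) - 169 - 3(29) = 506
y[10] = 2(506) - 381 - 3(169) = 124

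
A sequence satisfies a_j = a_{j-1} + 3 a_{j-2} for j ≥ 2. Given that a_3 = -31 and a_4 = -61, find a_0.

Rearranging, a_{j-2} = (a_j - a_{j-1}) / 3.
a_2 = (-61 - (-31)) / 3 = -30/3 = -10
a_1 = (-31 - (-10)) / 3 = -21/3 = -7
a_0 = (-10 - (-7)) / 3 = -3/3 = -1

-1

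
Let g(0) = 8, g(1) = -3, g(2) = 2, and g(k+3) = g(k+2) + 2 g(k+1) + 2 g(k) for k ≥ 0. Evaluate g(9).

938

g(3) = 2 + 2(-3) + 2(8) = 12
g(4) = 12 + 2(2) + 2(-3) = 10
g(5) = 10 + 2(12) + 2(2) = 38
g(6) = 38 + 2(10) + 2(12) = 82
g(7) = 82 + 2(38) + 2(10) = 178
g(8) = 178 + 2(82) + 2(38) = 418
g(9) = 418 + 2(178) + 2(82) = 938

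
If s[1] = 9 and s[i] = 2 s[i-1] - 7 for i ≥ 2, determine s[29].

536870919

The fixed point is -7/(1 - 2) = 7, so s[i] - 7 = 2(s[i-1] - 7).
Hence s[i] = 2·2^{i-1} + 7.
s[29] = 2·2^{28} + 7 = 2·268435456 + 7 = 536870919.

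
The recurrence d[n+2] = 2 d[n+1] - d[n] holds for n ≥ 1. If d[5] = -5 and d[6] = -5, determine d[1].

-5

Rearranging, d[n-2] = -(d[n] - 2 d[n-1]).
d[4] = -(-5 - 2·(-5)) = -5
d[3] = -(-5 - 2·(-5)) = -5
d[2] = -(-5 - 2·(-5)) = -5
d[1] = -(-5 - 2·(-5)) = -5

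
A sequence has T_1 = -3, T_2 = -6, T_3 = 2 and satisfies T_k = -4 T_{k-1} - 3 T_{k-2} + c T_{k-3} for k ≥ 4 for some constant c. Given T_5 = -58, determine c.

T_4 = 10 - 3c
T_5 = -46 + 6c
So -46 + 6c = -58, giving c = -2.

-2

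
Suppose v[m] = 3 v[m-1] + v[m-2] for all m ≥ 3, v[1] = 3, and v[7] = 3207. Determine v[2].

Let v[2] = y.
v[3] = 3 + 3y
v[4] = 9 + 10y
v[5] = 30 + 33y
v[6] = 99 + 109y
v[7] = 327 + 360y
So 327 + 360y = 3207, giving y = 8.

8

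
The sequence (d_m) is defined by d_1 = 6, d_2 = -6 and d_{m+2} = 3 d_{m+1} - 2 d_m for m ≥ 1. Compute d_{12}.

d_3 = 3*(-6) - 2*6 = -30
d_4 = 3*(-30) - 2*(-6) = -78
d_5 = 3*(-78) - 2*(-30) = -174
d_6 = 3*(-174) - 2*(-78) = -366
d_7 = 3*(-366) - 2*(-174) = -750
d_8 = 3*(-750) - 2*(-366) = -1518
d_9 = 3*(-1518) - 2*(-750) = -3054
d_{10} = 3*(-3054) - 2*(-1518) = -6126
d_{11} = 3*(-6126) - 2*(-3054) = -12270
d_{12} = 3*(-12270) - 2*(-6126) = -24558

-24558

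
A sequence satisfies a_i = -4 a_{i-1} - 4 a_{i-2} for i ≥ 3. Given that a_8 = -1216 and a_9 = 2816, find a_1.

Rearranging, a_{i-2} = (a_i + 4 a_{i-1}) / -4.
a_7 = (2816 + 4*(-1216)) / -4 = -2048/-4 = 512
a_6 = (-1216 + 4*512) / -4 = 832/-4 = -208
a_5 = (512 + 4*(-208)) / -4 = -320/-4 = 80
a_4 = (-208 + 4*80) / -4 = 112/-4 = -28
a_3 = (80 + 4*(-28)) / -4 = -32/-4 = 8
a_2 = (-28 + 4*8) / -4 = 4/-4 = -1
a_1 = (8 + 4*(-1)) / -4 = 4/-4 = -1

-1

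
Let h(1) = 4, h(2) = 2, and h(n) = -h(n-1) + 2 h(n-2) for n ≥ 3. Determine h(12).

h(3) = -2 + 2(4) = 6
h(4) = -6 + 2(2) = -2
h(5) = -(-2) + 2(6) = 14
h(6) = -14 + 2(-2) = -18
h(7) = -(-18) + 2(14) = 46
h(8) = -46 + 2(-18) = -82
h(9) = -(-82) + 2(46) = 174
h(10) = -174 + 2(-82) = -338
h(11) = -(-338) + 2(174) = 686
h(12) = -686 + 2(-338) = -1362

-1362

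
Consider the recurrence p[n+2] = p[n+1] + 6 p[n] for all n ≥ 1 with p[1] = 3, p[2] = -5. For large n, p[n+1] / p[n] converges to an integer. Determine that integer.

3

The characteristic equation is r^2 - r - 6 = 0, which factors as (r - 3)(r + 2) = 0.
So the roots are 3 and -2. Since |3| > |-2| and the coefficient of 3^n is non-zero, the ratio tends to 3.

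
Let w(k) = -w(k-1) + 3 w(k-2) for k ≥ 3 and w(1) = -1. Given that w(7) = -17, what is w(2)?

Let w(2) = z.
w(3) = -3 - z
w(4) = 3 + 4z
w(5) = -12 - 7z
w(6) = 21 + 19z
w(7) = -57 - 40z
So -57 - 40z = -17, giving z = -1.

-1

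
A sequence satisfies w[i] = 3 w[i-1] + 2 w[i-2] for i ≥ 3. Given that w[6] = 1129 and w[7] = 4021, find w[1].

2

Rearranging, w[i-2] = (w[i] - 3 w[i-1]) / 2.
w[5] = (4021 - 3(1129)) / 2 = 634/2 = 317
w[4] = (1129 - 3(317)) / 2 = 178/2 = 89
w[3] = (317 - 3(89)) / 2 = 50/2 = 25
w[2] = (89 - 3(25)) / 2 = 14/2 = 7
w[1] = (25 - 3(7)) / 2 = 4/2 = 2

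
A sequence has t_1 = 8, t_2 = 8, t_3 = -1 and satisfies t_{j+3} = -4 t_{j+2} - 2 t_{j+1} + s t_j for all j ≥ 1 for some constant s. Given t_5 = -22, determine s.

t_4 = -12 + 8s
t_5 = 50 - 24s
So 50 - 24s = -22, giving s = 3.

3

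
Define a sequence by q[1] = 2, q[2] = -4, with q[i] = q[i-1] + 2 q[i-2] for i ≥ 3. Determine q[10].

q[3] = (-4) + 2*2 = 0
q[4] = 0 + 2*(-4) = -8
q[5] = (-8) + 2*0 = -8
q[6] = (-8) + 2*(-8) = -24
q[7] = (-24) + 2*(-8) = -40
q[8] = (-40) + 2*(-24) = -88
q[9] = (-88) + 2*(-40) = -168
q[10] = (-168) + 2*(-88) = -344

-344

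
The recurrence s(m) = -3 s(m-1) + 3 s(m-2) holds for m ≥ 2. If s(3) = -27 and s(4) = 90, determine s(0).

-5

Rearranging, s(m-2) = (s(m) + 3 s(m-1)) / 3.
s(2) = (90 + 3·(-27)) / 3 = 9/3 = 3
s(1) = (-27 + 3·3) / 3 = -18/3 = -6
s(0) = (3 + 3·(-6)) / 3 = -15/3 = -5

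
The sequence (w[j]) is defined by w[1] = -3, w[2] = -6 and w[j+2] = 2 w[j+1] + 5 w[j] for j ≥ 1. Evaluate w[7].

w[3] = 2(-6) + 5(-3) = -27
w[4] = 2(-27) + 5(-6) = -84
w[5] = 2(-84) + 5(-27) = -303
w[6] = 2(-303) + 5(-84) = -1026
w[7] = 2(-1026) + 5(-303) = -3567

-3567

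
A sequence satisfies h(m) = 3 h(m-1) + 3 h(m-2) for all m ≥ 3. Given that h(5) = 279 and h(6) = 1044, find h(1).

Rearranging, h(m-2) = (h(m) - 3 h(m-1)) / 3.
h(4) = (1044 - 3(279)) / 3 = 207/3 = 69
h(3) = (279 - 3(69)) / 3 = 72/3 = 24
h(2) = (69 - 3(24)) / 3 = -3/3 = -1
h(1) = (24 - 3(-1)) / 3 = 27/3 = 9

9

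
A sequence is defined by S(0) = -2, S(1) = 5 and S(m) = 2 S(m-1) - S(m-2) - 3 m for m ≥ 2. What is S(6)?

S(2) = 2(5) - (-2) - 6 = 6
S(3) = 2(6) - 5 - 9 = -2
S(4) = 2(-2) - 6 - 12 = -22
S(5) = 2(-22) - (-2) - 15 = -57
S(6) = 2(-57) - (-22) - 18 = -110

-110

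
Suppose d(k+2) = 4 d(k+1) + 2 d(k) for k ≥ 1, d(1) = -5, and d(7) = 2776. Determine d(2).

4

Let d(2) = v.
d(3) = -10 + 4v
d(4) = -40 + 18v
d(5) = -180 + 80v
d(6) = -800 + 356v
d(7) = -3560 + 1584v
So -3560 + 1584v = 2776, giving v = 4.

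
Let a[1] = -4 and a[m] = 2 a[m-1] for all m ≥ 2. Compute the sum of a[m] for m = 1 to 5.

-124

a[2] = 2(-4) = -8
a[3] = 2(-8) = -16
a[4] = 2(-16) = -32
a[5] = 2(-32) = -64
Sum = (-4) + (-8) + (-16) + (-32) + (-64) = -124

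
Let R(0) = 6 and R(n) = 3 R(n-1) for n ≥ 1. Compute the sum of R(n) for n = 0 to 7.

R(1) = 3*6 = 18
R(2) = 3*18 = 54
R(3) = 3*54 = 162
R(4) = 3*162 = 486
R(5) = 3*486 = 1458
R(6) = 3*1458 = 4374
R(7) = 3*4374 = 13122
Sum = 6 + 18 + 54 + 162 + 486 + 1458 + 4374 + 13122 = 19680

19680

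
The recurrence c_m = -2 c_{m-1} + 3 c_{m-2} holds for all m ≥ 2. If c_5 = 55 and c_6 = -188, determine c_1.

Rearranging, c_{m-2} = (c_m + 2 c_{m-1}) / 3.
c_4 = (-188 + 2*55) / 3 = -78/3 = -26
c_3 = (55 + 2*(-26)) / 3 = 3/3 = 1
c_2 = (-26 + 2*1) / 3 = -24/3 = -8
c_1 = (1 + 2*(-8)) / 3 = -15/3 = -5

-5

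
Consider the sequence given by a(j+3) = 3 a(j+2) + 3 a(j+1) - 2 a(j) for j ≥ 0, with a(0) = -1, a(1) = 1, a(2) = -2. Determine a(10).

-22607

a(3) = 3*(-2) + 3*1 - 2*(-1) = -1
a(4) = 3*(-1) + 3*(-2) - 2*1 = -11
a(5) = 3*(-11) + 3*(-1) - 2*(-2) = -32
a(6) = 3*(-32) + 3*(-11) - 2*(-1) = -127
a(7) = 3*(-127) + 3*(-32) - 2*(-11) = -455
a(8) = 3*(-455) + 3*(-127) - 2*(-32) = -1682
a(9) = 3*(-1682) + 3*(-455) - 2*(-127) = -6157
a(10) = 3*(-6157) + 3*(-1682) - 2*(-455) = -22607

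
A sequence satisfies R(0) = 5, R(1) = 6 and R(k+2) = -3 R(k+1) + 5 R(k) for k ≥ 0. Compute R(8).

R(2) = -3(6) + 5(5) = 7
R(3) = -3(7) + 5(6) = 9
R(4) = -3(9) + 5(7) = 8
R(5) = -3(8) + 5(9) = 21
R(6) = -3(21) + 5(8) = -23
R(7) = -3(-23) + 5(21) = 174
R(8) = -3(174) + 5(-23) = -637

-637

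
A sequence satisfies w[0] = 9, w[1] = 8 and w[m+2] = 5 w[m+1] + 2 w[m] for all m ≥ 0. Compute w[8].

w[2] = 5*8 + 2*9 = 58
w[3] = 5*58 + 2*8 = 306
w[4] = 5*306 + 2*58 = 1646
w[5] = 5*1646 + 2*306 = 8842
w[6] = 5*8842 + 2*1646 = 47502
w[7] = 5*47502 + 2*8842 = 255194
w[8] = 5*255194 + 2*47502 = 1370974

1370974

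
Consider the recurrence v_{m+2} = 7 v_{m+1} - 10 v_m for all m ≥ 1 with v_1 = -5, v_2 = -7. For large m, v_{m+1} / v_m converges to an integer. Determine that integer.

The characteristic equation is r^2 - 7r + 10 = 0, which factors as (r - 5)(r - 2) = 0.
So the roots are 5 and 2. Since |5| > |2| and the coefficient of 5^m is non-zero, the ratio tends to 5.

5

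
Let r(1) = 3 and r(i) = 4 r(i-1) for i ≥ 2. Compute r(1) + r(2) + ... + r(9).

r(2) = 4·3 = 12
r(3) = 4·12 = 48
r(4) = 4·48 = 192
r(5) = 4·192 = 768
r(6) = 4·768 = 3072
r(7) = 4·3072 = 12288
r(8) = 4·12288 = 49152
r(9) = 4·49152 = 196608
Sum = 3 + 12 + 48 + 192 + 768 + 3072 + 12288 + 49152 + 196608 = 262143

262143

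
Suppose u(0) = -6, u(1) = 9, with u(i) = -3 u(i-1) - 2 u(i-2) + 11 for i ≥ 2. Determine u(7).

-75

u(2) = -3*9 - 2*(-6) + 11 = -4
u(3) = -3*(-4) - 2*9 + 11 = 5
u(4) = -3*5 - 2*(-4) + 11 = 4
u(5) = -3*4 - 2*5 + 11 = -11
u(6) = -3*(-11) - 2*4 + 11 = 36
u(7) = -3*36 - 2*(-11) + 11 = -75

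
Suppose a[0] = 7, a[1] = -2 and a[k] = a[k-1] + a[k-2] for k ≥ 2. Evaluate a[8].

49

a[2] = (-2) + 7 = 5
a[3] = 5 + (-2) = 3
a[4] = 3 + 5 = 8
a[5] = 8 + 3 = 11
a[6] = 11 + 8 = 19
a[7] = 19 + 11 = 30
a[8] = 30 + 19 = 49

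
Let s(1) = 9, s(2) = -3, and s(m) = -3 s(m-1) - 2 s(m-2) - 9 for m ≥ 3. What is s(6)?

s(3) = -3*(-3) - 2*9 - 9 = -18
s(4) = -3*(-18) - 2*(-3) - 9 = 51
s(5) = -3*51 - 2*(-18) - 9 = -126
s(6) = -3*(-126) - 2*51 - 9 = 267

267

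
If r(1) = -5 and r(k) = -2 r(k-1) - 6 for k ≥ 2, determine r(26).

100663294

The fixed point is -6/(1 + 2) = -2, so r(k) + 2 = -2(r(k-1) + 2).
Hence r(k) = -3·(-2)^{k-1} - 2.
r(26) = -3·(-2)^{25} - 2 = -3·-33554432 - 2 = 100663294.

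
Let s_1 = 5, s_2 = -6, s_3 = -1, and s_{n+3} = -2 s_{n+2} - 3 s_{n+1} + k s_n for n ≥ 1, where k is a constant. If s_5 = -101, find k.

4

s_4 = 20 + 5k
s_5 = -37 - 16k
So -37 - 16k = -101, giving k = 4.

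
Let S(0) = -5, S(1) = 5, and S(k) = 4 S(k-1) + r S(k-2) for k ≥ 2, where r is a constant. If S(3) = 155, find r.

S(2) = 20 - 5r
S(3) = 80 - 15r
So 80 - 15r = 155, giving r = -5.

-5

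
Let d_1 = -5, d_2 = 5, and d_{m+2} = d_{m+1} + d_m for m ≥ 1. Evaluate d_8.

d_3 = 5 + (-5) = 0
d_4 = 0 + 5 = 5
d_5 = 5 + 0 = 5
d_6 = 5 + 5 = 10
d_7 = 10 + 5 = 15
d_8 = 15 + 10 = 25

25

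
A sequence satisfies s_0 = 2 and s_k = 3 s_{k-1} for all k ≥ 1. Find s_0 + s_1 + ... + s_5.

s_1 = 3(2) = 6
s_2 = 3(6) = 18
s_3 = 3(18) = 54
s_4 = 3(54) = 162
s_5 = 3(162) = 486
Sum = 2 + 6 + 18 + 54 + 162 + 486 = 728

728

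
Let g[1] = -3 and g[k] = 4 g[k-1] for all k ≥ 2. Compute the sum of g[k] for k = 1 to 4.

-255

g[2] = 4*(-3) = -12
g[3] = 4*(-12) = -48
g[4] = 4*(-48) = -192
Sum = (-3) + (-12) + (-48) + (-192) = -255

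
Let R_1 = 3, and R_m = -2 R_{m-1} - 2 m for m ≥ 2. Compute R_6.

R_2 = -2·3 - 4 = -10
R_3 = -2·(-10) - 6 = 14
R_4 = -2·14 - 8 = -36
R_5 = -2·(-36) - 10 = 62
R_6 = -2·62 - 12 = -136

-136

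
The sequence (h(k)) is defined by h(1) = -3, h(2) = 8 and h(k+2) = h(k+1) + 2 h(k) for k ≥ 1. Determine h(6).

h(3) = 8 + 2*(-3) = 2
h(4) = 2 + 2*8 = 18
h(5) = 18 + 2*2 = 22
h(6) = 22 + 2*18 = 58

58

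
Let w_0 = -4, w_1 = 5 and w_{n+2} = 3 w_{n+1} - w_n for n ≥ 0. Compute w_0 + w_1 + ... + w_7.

w_2 = 3·5 - (-4) = 19
w_3 = 3·19 - 5 = 52
w_4 = 3·52 - 19 = 137
w_5 = 3·137 - 52 = 359
w_6 = 3·359 - 137 = 940
w_7 = 3·940 - 359 = 2461
Sum = (-4) + 5 + 19 + 52 + 137 + 359 + 940 + 2461 = 3969

3969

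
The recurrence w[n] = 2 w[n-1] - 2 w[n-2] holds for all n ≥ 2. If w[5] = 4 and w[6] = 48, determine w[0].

5

Rearranging, w[n-2] = (w[n] - 2 w[n-1]) / -2.
w[4] = (48 - 2*4) / -2 = 40/-2 = -20
w[3] = (4 - 2*(-20)) / -2 = 44/-2 = -22
w[2] = (-20 - 2*(-22)) / -2 = 24/-2 = -12
w[1] = (-22 - 2*(-12)) / -2 = 2/-2 = -1
w[0] = (-12 - 2*(-1)) / -2 = -10/-2 = 5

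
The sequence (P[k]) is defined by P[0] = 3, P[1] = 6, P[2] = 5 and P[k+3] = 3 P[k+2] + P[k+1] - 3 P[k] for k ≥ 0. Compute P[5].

P[3] = 3·5 + 6 - 3·3 = 12
P[4] = 3·12 + 5 - 3·6 = 23
P[5] = 3·23 + 12 - 3·5 = 66

66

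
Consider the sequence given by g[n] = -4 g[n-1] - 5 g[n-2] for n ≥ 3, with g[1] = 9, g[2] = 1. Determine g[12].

g[3] = -4(1) - 5(9) = -49
g[4] = -4(-49) - 5(1) = 191
g[5] = -4(191) - 5(-49) = -519
g[6] = -4(-519) - 5(191) = 1121
g[7] = -4(1121) - 5(-519) = -1889
g[8] = -4(-1889) - 5(1121) = 1951
g[9] = -4(1951) - 5(-1889) = 1641
g[10] = -4(1641) - 5(1951) = -16319
g[11] = -4(-16319) - 5(1641) = 57071
g[12] = -4(57071) - 5(-16319) = -146689

-146689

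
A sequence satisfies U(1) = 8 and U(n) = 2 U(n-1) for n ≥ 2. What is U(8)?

1024

U(2) = 2·8 = 16
U(3) = 2·16 = 32
U(4) = 2·32 = 64
U(5) = 2·64 = 128
U(6) = 2·128 = 256
U(7) = 2·256 = 512
U(8) = 2·512 = 1024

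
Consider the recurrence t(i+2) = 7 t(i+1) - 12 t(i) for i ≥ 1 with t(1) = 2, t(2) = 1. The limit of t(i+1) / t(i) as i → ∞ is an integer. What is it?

The characteristic equation is r^2 - 7r + 12 = 0, which factors as (r - 4)(r - 3) = 0.
So the roots are 4 and 3. Since |4| > |3| and the coefficient of 4^i is non-zero, the ratio tends to 4.

4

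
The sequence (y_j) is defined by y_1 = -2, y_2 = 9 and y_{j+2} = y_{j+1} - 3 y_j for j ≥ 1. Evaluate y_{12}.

2463

y_3 = 9 - 3·(-2) = 15
y_4 = 15 - 3·9 = -12
y_5 = (-12) - 3·15 = -57
y_6 = (-57) - 3·(-12) = -21
y_7 = (-21) - 3·(-57) = 150
y_8 = 150 - 3·(-21) = 213
y_9 = 213 - 3·150 = -237
y_{10} = (-237) - 3·213 = -876
y_{11} = (-876) - 3·(-237) = -165
y_{12} = (-165) - 3·(-876) = 2463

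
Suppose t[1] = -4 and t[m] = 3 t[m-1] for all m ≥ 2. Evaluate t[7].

t[2] = 3·(-4) = -12
t[3] = 3·(-12) = -36
t[4] = 3·(-36) = -108
t[5] = 3·(-108) = -324
t[6] = 3·(-324) = -972
t[7] = 3·(-972) = -2916

-2916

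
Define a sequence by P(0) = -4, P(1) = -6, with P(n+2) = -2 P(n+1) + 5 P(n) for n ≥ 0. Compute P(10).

9672

P(2) = -2·(-6) + 5·(-4) = -8
P(3) = -2·(-8) + 5·(-6) = -14
P(4) = -2·(-14) + 5·(-8) = -12
P(5) = -2·(-12) + 5·(-14) = -46
P(6) = -2·(-46) + 5·(-12) = 32
P(7) = -2·32 + 5·(-46) = -294
P(8) = -2·(-294) + 5·32 = 748
P(9) = -2·748 + 5·(-294) = -2966
P(10) = -2·(-2966) + 5·748 = 9672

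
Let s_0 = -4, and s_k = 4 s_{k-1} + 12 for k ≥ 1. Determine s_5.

-4

s_1 = 4·(-4) + 12 = -4
s_2 = 4·(-4) + 12 = -4
s_3 = 4·(-4) + 12 = -4
s_4 = 4·(-4) + 12 = -4
s_5 = 4·(-4) + 12 = -4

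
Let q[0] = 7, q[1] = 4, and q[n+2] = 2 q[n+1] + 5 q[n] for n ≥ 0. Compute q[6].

4903

q[2] = 2(4) + 5(7) = 43
q[3] = 2(43) + 5(4) = 106
q[4] = 2(106) + 5(43) = 427
q[5] = 2(427) + 5(106) = 1384
q[6] = 2(1384) + 5(427) = 4903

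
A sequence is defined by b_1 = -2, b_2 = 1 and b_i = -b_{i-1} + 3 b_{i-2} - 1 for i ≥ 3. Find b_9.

b_3 = -1 + 3*(-2) - 1 = -8
b_4 = -(-8) + 3*1 - 1 = 10
b_5 = -10 + 3*(-8) - 1 = -35
b_6 = -(-35) + 3*10 - 1 = 64
b_7 = -64 + 3*(-35) - 1 = -170
b_8 = -(-170) + 3*64 - 1 = 361
b_9 = -361 + 3*(-170) - 1 = -872

-872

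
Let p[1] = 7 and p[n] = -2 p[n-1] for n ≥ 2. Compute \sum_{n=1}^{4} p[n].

p[2] = -2*7 = -14
p[3] = -2*(-14) = 28
p[4] = -2*28 = -56
Sum = 7 + (-14) + 28 + (-56) = -35

-35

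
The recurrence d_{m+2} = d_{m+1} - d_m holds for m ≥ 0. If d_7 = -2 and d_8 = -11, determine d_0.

9

Rearranging, d_{m-2} = -(d_m - d_{m-1}).
d_6 = -(-11 - (-2)) = 9
d_5 = -(-2 - 9) = 11
d_4 = -(9 - 11) = 2
d_3 = -(11 - 2) = -9
d_2 = -(2 - (-9)) = -11
d_1 = -(-9 - (-11)) = -2
d_0 = -(-11 - (-2)) = 9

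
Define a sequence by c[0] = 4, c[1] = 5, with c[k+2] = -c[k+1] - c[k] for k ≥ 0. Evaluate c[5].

c[2] = -5 - 4 = -9
c[3] = -(-9) - 5 = 4
c[4] = -4 - (-9) = 5
c[5] = -5 - 4 = -9

-9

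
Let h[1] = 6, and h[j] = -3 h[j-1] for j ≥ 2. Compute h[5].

h[2] = -3(6) = -18
h[3] = -3(-18) = 54
h[4] = -3(54) = -162
h[5] = -3(-162) = 486

486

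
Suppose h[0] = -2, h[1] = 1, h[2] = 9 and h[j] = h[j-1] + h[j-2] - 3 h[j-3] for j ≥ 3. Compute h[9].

h[3] = 9 + 1 - 3·(-2) = 16
h[4] = 16 + 9 - 3·1 = 22
h[5] = 22 + 16 - 3·9 = 11
h[6] = 11 + 22 - 3·16 = -15
h[7] = (-15) + 11 - 3·22 = -70
h[8] = (-70) + (-15) - 3·11 = -118
h[9] = (-118) + (-70) - 3·(-15) = -143

-143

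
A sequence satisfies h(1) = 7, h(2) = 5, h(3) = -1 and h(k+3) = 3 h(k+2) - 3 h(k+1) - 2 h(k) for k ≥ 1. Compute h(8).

59

h(4) = 3(-1) - 3(5) - 2(7) = -32
h(5) = 3(-32) - 3(-1) - 2(5) = -103
h(6) = 3(-103) - 3(-32) - 2(-1) = -211
h(7) = 3(-211) - 3(-103) - 2(-32) = -260
h(8) = 3(-260) - 3(-211) - 2(-103) = 59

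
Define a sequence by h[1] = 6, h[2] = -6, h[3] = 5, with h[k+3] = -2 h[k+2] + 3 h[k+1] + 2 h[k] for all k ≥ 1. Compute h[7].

h[4] = -2(5) + 3(-6) + 2(6) = -16
h[5] = -2(-16) + 3(5) + 2(-6) = 35
h[6] = -2(35) + 3(-16) + 2(5) = -108
h[7] = -2(-108) + 3(35) + 2(-16) = 289

289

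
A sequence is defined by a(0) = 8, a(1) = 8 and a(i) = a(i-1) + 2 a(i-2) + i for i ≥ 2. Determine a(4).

101

a(2) = 8 + 2(8) + 2 = 26
a(3) = 26 + 2(8) + 3 = 45
a(4) = 45 + 2(26) + 4 = 101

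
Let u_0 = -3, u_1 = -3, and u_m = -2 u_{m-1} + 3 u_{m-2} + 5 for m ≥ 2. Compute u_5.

u_2 = -2*(-3) + 3*(-3) + 5 = 2
u_3 = -2*2 + 3*(-3) + 5 = -8
u_4 = -2*(-8) + 3*2 + 5 = 27
u_5 = -2*27 + 3*(-8) + 5 = -73

-73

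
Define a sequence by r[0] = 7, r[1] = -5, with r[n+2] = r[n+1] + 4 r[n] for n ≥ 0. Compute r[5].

r[2] = (-5) + 4(7) = 23
r[3] = 23 + 4(-5) = 3
r[4] = 3 + 4(23) = 95
r[5] = 95 + 4(3) = 107

107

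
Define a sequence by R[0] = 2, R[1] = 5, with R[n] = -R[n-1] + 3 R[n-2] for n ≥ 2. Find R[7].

245

R[2] = -5 + 3*2 = 1
R[3] = -1 + 3*5 = 14
R[4] = -14 + 3*1 = -11
R[5] = -(-11) + 3*14 = 53
R[6] = -53 + 3*(-11) = -86
R[7] = -(-86) + 3*53 = 245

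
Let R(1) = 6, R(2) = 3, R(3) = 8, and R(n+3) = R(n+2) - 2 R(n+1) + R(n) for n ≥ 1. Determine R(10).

R(4) = 8 - 2*3 + 6 = 8
R(5) = 8 - 2*8 + 3 = -5
R(6) = (-5) - 2*8 + 8 = -13
R(7) = (-13) - 2*(-5) + 8 = 5
R(8) = 5 - 2*(-13) + (-5) = 26
R(9) = 26 - 2*5 + (-13) = 3
R(10) = 3 - 2*26 + 5 = -44

-44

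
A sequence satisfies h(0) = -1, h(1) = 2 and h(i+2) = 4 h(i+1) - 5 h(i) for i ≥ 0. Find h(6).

293

h(2) = 4·2 - 5·(-1) = 13
h(3) = 4·13 - 5·2 = 42
h(4) = 4·42 - 5·13 = 103
h(5) = 4·103 - 5·42 = 202
h(6) = 4·202 - 5·103 = 293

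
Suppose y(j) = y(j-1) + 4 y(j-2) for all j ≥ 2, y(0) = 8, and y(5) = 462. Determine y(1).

6

Let y(1) = w.
y(2) = 32 + w
y(3) = 32 + 5w
y(4) = 160 + 9w
y(5) = 288 + 29w
So 288 + 29w = 462, giving w = 6.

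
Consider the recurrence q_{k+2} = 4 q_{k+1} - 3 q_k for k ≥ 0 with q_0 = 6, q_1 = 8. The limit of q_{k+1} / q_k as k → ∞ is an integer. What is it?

The characteristic equation is r^2 - 4r + 3 = 0, which factors as (r - 3)(r - 1) = 0.
So the roots are 3 and 1. Since |3| > |1| and the coefficient of 3^k is non-zero, the ratio tends to 3.

3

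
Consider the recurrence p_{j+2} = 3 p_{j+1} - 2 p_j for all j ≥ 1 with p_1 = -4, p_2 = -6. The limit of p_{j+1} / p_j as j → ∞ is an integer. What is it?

The characteristic equation is r^2 - 3r + 2 = 0, which factors as (r - 2)(r - 1) = 0.
So the roots are 2 and 1. Since |2| > |1| and the coefficient of 2^j is non-zero, the ratio tends to 2.

2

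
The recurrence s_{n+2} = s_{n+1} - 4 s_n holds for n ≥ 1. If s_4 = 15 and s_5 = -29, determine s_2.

-1

Rearranging, s_{n-2} = (s_n - s_{n-1}) / -4.
s_3 = (-29 - 15) / -4 = -44/-4 = 11
s_2 = (15 - 11) / -4 = 4/-4 = -1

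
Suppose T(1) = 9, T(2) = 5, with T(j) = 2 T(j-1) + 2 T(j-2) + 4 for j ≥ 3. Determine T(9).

12452

T(3) = 2·5 + 2·9 + 4 = 32
T(4) = 2·32 + 2·5 + 4 = 78
T(5) = 2·78 + 2·32 + 4 = 224
T(6) = 2·224 + 2·78 + 4 = 608
T(7) = 2·608 + 2·224 + 4 = 1668
T(8) = 2·1668 + 2·608 + 4 = 4556
T(9) = 2·4556 + 2·1668 + 4 = 12452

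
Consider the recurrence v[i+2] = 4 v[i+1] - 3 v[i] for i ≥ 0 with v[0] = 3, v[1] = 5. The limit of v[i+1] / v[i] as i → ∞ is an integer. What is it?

3

The characteristic equation is r^2 - 4r + 3 = 0, which factors as (r - 3)(r - 1) = 0.
So the roots are 3 and 1. Since |3| > |1| and the coefficient of 3^i is non-zero, the ratio tends to 3.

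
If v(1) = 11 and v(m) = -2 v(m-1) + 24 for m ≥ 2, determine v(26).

-100663288

The fixed point is 24/(1 + 2) = 8, so v(m) - 8 = -2(v(m-1) - 8).
Hence v(m) = 3·(-2)^{m-1} + 8.
v(26) = 3·(-2)^{25} + 8 = 3·-33554432 + 8 = -100663288.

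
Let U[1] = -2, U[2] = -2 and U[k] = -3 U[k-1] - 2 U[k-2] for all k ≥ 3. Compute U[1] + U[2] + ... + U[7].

166

U[3] = -3·(-2) - 2·(-2) = 10
U[4] = -3·10 - 2·(-2) = -26
U[5] = -3·(-26) - 2·10 = 58
U[6] = -3·58 - 2·(-26) = -122
U[7] = -3·(-122) - 2·58 = 250
Sum = (-2) + (-2) + 10 + (-26) + 58 + (-122) + 250 = 166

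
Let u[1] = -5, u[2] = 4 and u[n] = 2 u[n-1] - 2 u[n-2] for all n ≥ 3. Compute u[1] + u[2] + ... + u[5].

u[3] = 2(4) - 2(-5) = 18
u[4] = 2(18) - 2(4) = 28
u[5] = 2(28) - 2(18) = 20
Sum = (-5) + 4 + 18 + 28 + 20 = 65

65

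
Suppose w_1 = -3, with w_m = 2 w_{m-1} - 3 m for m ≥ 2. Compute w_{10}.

-6108

w_2 = 2*(-3) - 6 = -12
w_3 = 2*(-12) - 9 = -33
w_4 = 2*(-33) - 12 = -78
w_5 = 2*(-78) - 15 = -171
w_6 = 2*(-171) - 18 = -360
w_7 = 2*(-360) - 21 = -741
w_8 = 2*(-741) - 24 = -1506
w_9 = 2*(-1506) - 27 = -3039
w_{10} = 2*(-3039) - 30 = -6108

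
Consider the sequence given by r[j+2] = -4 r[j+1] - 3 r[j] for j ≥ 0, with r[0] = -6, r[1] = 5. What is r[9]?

r[2] = -4·5 - 3·(-6) = -2
r[3] = -4·(-2) - 3·5 = -7
r[4] = -4·(-7) - 3·(-2) = 34
r[5] = -4·34 - 3·(-7) = -115
r[6] = -4·(-115) - 3·34 = 358
r[7] = -4·358 - 3·(-115) = -1087
r[8] = -4·(-1087) - 3·358 = 3274
r[9] = -4·3274 - 3·(-1087) = -9835

-9835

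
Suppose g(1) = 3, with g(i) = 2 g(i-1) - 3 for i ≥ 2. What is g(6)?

3

g(2) = 2(3) - 3 = 3
g(3) = 2(3) - 3 = 3
g(4) = 2(3) - 3 = 3
g(5) = 2(3) - 3 = 3
g(6) = 2(3) - 3 = 3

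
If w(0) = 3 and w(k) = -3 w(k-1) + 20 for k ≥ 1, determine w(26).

-5083731656653

The fixed point is 20/(1 + 3) = 5, so w(k) - 5 = -3(w(k-1) - 5).
Hence w(k) = -2·(-3)^k + 5.
w(26) = -2·(-3)^{26} + 5 = -2·2541865828329 + 5 = -5083731656653.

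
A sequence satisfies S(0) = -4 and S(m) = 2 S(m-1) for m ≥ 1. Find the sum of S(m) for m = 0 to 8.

S(1) = 2*(-4) = -8
S(2) = 2*(-8) = -16
S(3) = 2*(-16) = -32
S(4) = 2*(-32) = -64
S(5) = 2*(-64) = -128
S(6) = 2*(-128) = -256
S(7) = 2*(-256) = -512
S(8) = 2*(-512) = -1024
Sum = (-4) + (-8) + (-16) + (-32) + (-64) + (-128) + (-256) + (-512) + (-1024) = -2044

-2044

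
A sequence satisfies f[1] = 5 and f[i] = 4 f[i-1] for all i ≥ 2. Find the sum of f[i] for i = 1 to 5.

f[2] = 4·5 = 20
f[3] = 4·20 = 80
f[4] = 4·80 = 320
f[5] = 4·320 = 1280
Sum = 5 + 20 + 80 + 320 + 1280 = 1705

1705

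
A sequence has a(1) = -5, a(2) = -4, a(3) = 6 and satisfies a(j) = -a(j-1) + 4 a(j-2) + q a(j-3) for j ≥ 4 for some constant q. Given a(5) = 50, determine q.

4

a(4) = -22 - 5q
a(5) = 46 + q
So 46 + q = 50, giving q = 4.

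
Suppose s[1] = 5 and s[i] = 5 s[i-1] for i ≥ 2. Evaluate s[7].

s[2] = 5·5 = 25
s[3] = 5·25 = 125
s[4] = 5·125 = 625
s[5] = 5·625 = 3125
s[6] = 5·3125 = 15625
s[7] = 5·15625 = 78125

78125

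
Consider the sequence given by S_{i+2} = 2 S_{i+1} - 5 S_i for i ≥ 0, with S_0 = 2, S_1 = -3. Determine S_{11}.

S_2 = 2·(-3) - 5·2 = -16
S_3 = 2·(-16) - 5·(-3) = -17
S_4 = 2·(-17) - 5·(-16) = 46
S_5 = 2·46 - 5·(-17) = 177
S_6 = 2·177 - 5·46 = 124
S_7 = 2·124 - 5·177 = -637
S_8 = 2·(-637) - 5·124 = -1894
S_9 = 2·(-1894) - 5·(-637) = -603
S_{10} = 2·(-603) - 5·(-1894) = 8264
S_{11} = 2·8264 - 5·(-603) = 19543

19543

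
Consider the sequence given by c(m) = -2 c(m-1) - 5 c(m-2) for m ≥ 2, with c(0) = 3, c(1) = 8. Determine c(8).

-3429

c(2) = -2(8) - 5(3) = -31
c(3) = -2(-31) - 5(8) = 22
c(4) = -2(22) - 5(-31) = 111
c(5) = -2(111) - 5(22) = -332
c(6) = -2(-332) - 5(111) = 109
c(7) = -2(109) - 5(-332) = 1442
c(8) = -2(1442) - 5(109) = -3429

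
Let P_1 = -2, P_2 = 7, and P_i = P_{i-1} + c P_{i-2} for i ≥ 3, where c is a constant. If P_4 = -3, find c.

-2

P_3 = 7 - 2c
P_4 = 7 + 5c
So 7 + 5c = -3, giving c = -2.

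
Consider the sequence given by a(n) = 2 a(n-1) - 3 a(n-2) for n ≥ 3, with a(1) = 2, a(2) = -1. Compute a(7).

a(3) = 2(-1) - 3(2) = -8
a(4) = 2(-8) - 3(-1) = -13
a(5) = 2(-13) - 3(-8) = -2
a(6) = 2(-2) - 3(-13) = 35
a(7) = 2(35) - 3(-2) = 76

76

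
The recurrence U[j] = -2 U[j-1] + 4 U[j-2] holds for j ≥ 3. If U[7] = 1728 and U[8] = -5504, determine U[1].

Rearranging, U[j-2] = (U[j] + 2 U[j-1]) / 4.
U[6] = (-5504 + 2*1728) / 4 = -2048/4 = -512
U[5] = (1728 + 2*(-512)) / 4 = 704/4 = 176
U[4] = (-512 + 2*176) / 4 = -160/4 = -40
U[3] = (176 + 2*(-40)) / 4 = 96/4 = 24
U[2] = (-40 + 2*24) / 4 = 8/4 = 2
U[1] = (24 + 2*2) / 4 = 28/4 = 7

7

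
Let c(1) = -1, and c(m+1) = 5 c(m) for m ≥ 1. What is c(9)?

-390625

c(2) = 5·(-1) = -5
c(3) = 5·(-5) = -25
c(4) = 5·(-25) = -125
c(5) = 5·(-125) = -625
c(6) = 5·(-625) = -3125
c(7) = 5·(-3125) = -15625
c(8) = 5·(-15625) = -78125
c(9) = 5·(-78125) = -390625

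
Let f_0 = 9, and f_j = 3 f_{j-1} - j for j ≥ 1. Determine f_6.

f_1 = 3·9 - 1 = 26
f_2 = 3·26 - 2 = 76
f_3 = 3·76 - 3 = 225
f_4 = 3·225 - 4 = 671
f_5 = 3·671 - 5 = 2008
f_6 = 3·2008 - 6 = 6018

6018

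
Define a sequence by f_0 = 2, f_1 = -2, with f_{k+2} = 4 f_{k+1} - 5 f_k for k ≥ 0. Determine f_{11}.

44098

f_2 = 4*(-2) - 5*2 = -18
f_3 = 4*(-18) - 5*(-2) = -62
f_4 = 4*(-62) - 5*(-18) = -158
f_5 = 4*(-158) - 5*(-62) = -322
f_6 = 4*(-322) - 5*(-158) = -498
f_7 = 4*(-498) - 5*(-322) = -382
f_8 = 4*(-382) - 5*(-498) = 962
f_9 = 4*962 - 5*(-382) = 5758
f_{10} = 4*5758 - 5*962 = 18222
f_{11} = 4*18222 - 5*5758 = 44098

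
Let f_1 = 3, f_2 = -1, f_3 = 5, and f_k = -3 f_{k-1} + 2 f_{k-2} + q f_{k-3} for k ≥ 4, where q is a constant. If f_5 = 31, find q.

3

f_4 = -17 + 3q
f_5 = 61 - 10q
So 61 - 10q = 31, giving q = 3.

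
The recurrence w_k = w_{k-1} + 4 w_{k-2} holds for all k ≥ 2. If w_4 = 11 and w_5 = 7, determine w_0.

Rearranging, w_{k-2} = (w_k - w_{k-1}) / 4.
w_3 = (7 - 11) / 4 = -4/4 = -1
w_2 = (11 - (-1)) / 4 = 12/4 = 3
w_1 = (-1 - 3) / 4 = -4/4 = -1
w_0 = (3 - (-1)) / 4 = 4/4 = 1

1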